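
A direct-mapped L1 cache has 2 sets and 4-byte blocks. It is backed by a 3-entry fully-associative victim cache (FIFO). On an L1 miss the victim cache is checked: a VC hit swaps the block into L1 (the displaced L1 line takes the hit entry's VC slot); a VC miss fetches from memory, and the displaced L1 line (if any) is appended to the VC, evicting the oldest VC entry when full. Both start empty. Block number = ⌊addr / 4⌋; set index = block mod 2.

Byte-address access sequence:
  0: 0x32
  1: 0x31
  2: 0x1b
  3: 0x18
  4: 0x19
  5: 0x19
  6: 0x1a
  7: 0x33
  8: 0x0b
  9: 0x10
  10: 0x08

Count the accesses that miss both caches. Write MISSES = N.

  [0] addr=0x32 blk=12 s=0: MISS | VC []
  [1] addr=0x31 blk=12 s=0: L1-HIT | VC []
  [2] addr=0x1b blk=6 s=0: MISS | VC [12]
  [3] addr=0x18 blk=6 s=0: L1-HIT | VC [12]
  [4] addr=0x19 blk=6 s=0: L1-HIT | VC [12]
  [5] addr=0x19 blk=6 s=0: L1-HIT | VC [12]
  [6] addr=0x1a blk=6 s=0: L1-HIT | VC [12]
  [7] addr=0x33 blk=12 s=0: VC-HIT | VC [6]
  [8] addr=0xb blk=2 s=0: MISS | VC [6, 12]
  [9] addr=0x10 blk=4 s=0: MISS | VC [6, 12, 2]
  [10] addr=0x8 blk=2 s=0: VC-HIT | VC [6, 12, 4]

MISSES = 4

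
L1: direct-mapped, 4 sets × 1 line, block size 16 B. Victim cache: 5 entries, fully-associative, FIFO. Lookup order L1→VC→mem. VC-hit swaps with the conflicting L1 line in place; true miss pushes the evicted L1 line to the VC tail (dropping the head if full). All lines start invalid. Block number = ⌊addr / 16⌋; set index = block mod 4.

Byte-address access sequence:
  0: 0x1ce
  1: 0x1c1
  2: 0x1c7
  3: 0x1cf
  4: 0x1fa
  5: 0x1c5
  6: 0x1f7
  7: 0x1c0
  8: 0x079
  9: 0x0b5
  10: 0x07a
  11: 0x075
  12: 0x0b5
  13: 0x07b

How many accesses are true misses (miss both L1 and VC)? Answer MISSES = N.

MISSES = 4

0: 0x1ce (blk 28, set 0) → MISS  vc=[]
1: 0x1c1 (blk 28, set 0) → L1-HIT  vc=[]
2: 0x1c7 (blk 28, set 0) → L1-HIT  vc=[]
3: 0x1cf (blk 28, set 0) → L1-HIT  vc=[]
4: 0x1fa (blk 31, set 3) → MISS  vc=[]
5: 0x1c5 (blk 28, set 0) → L1-HIT  vc=[]
6: 0x1f7 (blk 31, set 3) → L1-HIT  vc=[]
7: 0x1c0 (blk 28, set 0) → L1-HIT  vc=[]
8: 0x79 (blk 7, set 3) → MISS  vc=[31]
9: 0xb5 (blk 11, set 3) → MISS  vc=[31, 7]
10: 0x7a (blk 7, set 3) → VC-HIT  vc=[31, 11]
11: 0x75 (blk 7, set 3) → L1-HIT  vc=[31, 11]
12: 0xb5 (blk 11, set 3) → VC-HIT  vc=[31, 7]
13: 0x7b (blk 7, set 3) → VC-HIT  vc=[31, 11]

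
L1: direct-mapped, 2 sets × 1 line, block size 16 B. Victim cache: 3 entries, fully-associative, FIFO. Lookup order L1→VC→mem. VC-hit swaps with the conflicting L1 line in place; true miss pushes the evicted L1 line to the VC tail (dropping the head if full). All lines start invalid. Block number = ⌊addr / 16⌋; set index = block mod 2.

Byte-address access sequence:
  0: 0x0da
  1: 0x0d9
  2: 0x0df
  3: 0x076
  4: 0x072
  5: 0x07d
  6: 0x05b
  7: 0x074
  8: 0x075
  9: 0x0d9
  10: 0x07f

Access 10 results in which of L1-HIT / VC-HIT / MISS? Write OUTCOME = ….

0: 0xda (blk 13, set 1) → MISS  vc=[]
1: 0xd9 (blk 13, set 1) → L1-HIT  vc=[]
2: 0xdf (blk 13, set 1) → L1-HIT  vc=[]
3: 0x76 (blk 7, set 1) → MISS  vc=[13]
4: 0x72 (blk 7, set 1) → L1-HIT  vc=[13]
5: 0x7d (blk 7, set 1) → L1-HIT  vc=[13]
6: 0x5b (blk 5, set 1) → MISS  vc=[13, 7]
7: 0x74 (blk 7, set 1) → VC-HIT  vc=[13, 5]
8: 0x75 (blk 7, set 1) → L1-HIT  vc=[13, 5]
9: 0xd9 (blk 13, set 1) → VC-HIT  vc=[7, 5]
10: 0x7f (blk 7, set 1) → VC-HIT  vc=[13, 5]

OUTCOME = VC-HIT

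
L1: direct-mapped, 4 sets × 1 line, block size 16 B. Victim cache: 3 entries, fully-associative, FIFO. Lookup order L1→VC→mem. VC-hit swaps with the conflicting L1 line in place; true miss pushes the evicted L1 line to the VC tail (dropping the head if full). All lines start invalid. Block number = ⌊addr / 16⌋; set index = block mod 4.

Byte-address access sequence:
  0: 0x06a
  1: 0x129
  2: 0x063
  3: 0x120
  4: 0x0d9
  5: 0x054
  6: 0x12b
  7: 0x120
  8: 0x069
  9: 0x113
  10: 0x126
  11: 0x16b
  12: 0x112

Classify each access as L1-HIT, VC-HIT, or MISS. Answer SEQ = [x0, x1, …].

#0 0x6a→b6/s2 MISS; vc=[]
#1 0x129→b18/s2 MISS; vc=[6]
#2 0x63→b6/s2 VC-HIT; vc=[18]
#3 0x120→b18/s2 VC-HIT; vc=[6]
#4 0xd9→b13/s1 MISS; vc=[6]
#5 0x54→b5/s1 MISS; vc=[6,13]
#6 0x12b→b18/s2 L1-HIT; vc=[6,13]
#7 0x120→b18/s2 L1-HIT; vc=[6,13]
#8 0x69→b6/s2 VC-HIT; vc=[18,13]
#9 0x113→b17/s1 MISS; vc=[18,13,5]
#10 0x126→b18/s2 VC-HIT; vc=[6,13,5]
#11 0x16b→b22/s2 MISS; vc=[13,5,18]
#12 0x112→b17/s1 L1-HIT; vc=[13,5,18]

SEQ = [MISS, MISS, VC-HIT, VC-HIT, MISS, MISS, L1-HIT, L1-HIT, VC-HIT, MISS, VC-HIT, MISS, L1-HIT]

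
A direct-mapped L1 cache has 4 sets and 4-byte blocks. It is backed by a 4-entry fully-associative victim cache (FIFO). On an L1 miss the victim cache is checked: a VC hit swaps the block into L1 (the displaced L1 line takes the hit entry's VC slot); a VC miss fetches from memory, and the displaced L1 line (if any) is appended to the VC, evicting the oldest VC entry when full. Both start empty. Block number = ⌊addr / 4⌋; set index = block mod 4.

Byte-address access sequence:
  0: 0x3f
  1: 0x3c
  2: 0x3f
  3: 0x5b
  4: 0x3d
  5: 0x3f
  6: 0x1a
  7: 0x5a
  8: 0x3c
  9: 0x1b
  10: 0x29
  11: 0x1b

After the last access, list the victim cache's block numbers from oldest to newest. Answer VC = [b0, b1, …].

  [0] addr=0x3f blk=15 s=3: MISS | VC []
  [1] addr=0x3c blk=15 s=3: L1-HIT | VC []
  [2] addr=0x3f blk=15 s=3: L1-HIT | VC []
  [3] addr=0x5b blk=22 s=2: MISS | VC []
  [4] addr=0x3d blk=15 s=3: L1-HIT | VC []
  [5] addr=0x3f blk=15 s=3: L1-HIT | VC []
  [6] addr=0x1a blk=6 s=2: MISS | VC [22]
  [7] addr=0x5a blk=22 s=2: VC-HIT | VC [6]
  [8] addr=0x3c blk=15 s=3: L1-HIT | VC [6]
  [9] addr=0x1b blk=6 s=2: VC-HIT | VC [22]
  [10] addr=0x29 blk=10 s=2: MISS | VC [22, 6]
  [11] addr=0x1b blk=6 s=2: VC-HIT | VC [22, 10]

VC = [22, 10]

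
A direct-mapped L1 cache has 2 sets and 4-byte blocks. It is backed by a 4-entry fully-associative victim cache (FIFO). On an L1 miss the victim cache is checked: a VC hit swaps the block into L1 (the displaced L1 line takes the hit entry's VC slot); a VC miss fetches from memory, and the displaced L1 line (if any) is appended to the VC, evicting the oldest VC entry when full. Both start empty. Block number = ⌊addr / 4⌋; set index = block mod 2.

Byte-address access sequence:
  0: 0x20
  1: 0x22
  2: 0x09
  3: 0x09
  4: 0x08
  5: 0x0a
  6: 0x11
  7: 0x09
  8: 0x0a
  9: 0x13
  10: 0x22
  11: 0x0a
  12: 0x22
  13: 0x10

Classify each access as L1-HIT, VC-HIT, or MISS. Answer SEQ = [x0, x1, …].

SEQ = [MISS, L1-HIT, MISS, L1-HIT, L1-HIT, L1-HIT, MISS, VC-HIT, L1-HIT, VC-HIT, VC-HIT, VC-HIT, VC-HIT, VC-HIT]

#0 0x20→b8/s0 MISS; vc=[]
#1 0x22→b8/s0 L1-HIT; vc=[]
#2 0x9→b2/s0 MISS; vc=[8]
#3 0x9→b2/s0 L1-HIT; vc=[8]
#4 0x8→b2/s0 L1-HIT; vc=[8]
#5 0xa→b2/s0 L1-HIT; vc=[8]
#6 0x11→b4/s0 MISS; vc=[8,2]
#7 0x9→b2/s0 VC-HIT; vc=[8,4]
#8 0xa→b2/s0 L1-HIT; vc=[8,4]
#9 0x13→b4/s0 VC-HIT; vc=[8,2]
#10 0x22→b8/s0 VC-HIT; vc=[4,2]
#11 0xa→b2/s0 VC-HIT; vc=[4,8]
#12 0x22→b8/s0 VC-HIT; vc=[4,2]
#13 0x10→b4/s0 VC-HIT; vc=[8,2]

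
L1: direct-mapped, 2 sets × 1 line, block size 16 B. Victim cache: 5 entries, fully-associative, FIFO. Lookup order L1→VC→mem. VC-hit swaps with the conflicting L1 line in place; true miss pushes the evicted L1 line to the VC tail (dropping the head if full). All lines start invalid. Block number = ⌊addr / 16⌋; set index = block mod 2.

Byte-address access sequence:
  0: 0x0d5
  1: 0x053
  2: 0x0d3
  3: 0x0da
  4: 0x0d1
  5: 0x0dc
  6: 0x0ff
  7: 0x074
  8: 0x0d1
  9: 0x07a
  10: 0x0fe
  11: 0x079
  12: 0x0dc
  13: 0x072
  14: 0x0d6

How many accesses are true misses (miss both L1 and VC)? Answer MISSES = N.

0: 0xd5 (blk 13, set 1) → MISS  vc=[]
1: 0x53 (blk 5, set 1) → MISS  vc=[13]
2: 0xd3 (blk 13, set 1) → VC-HIT  vc=[5]
3: 0xda (blk 13, set 1) → L1-HIT  vc=[5]
4: 0xd1 (blk 13, set 1) → L1-HIT  vc=[5]
5: 0xdc (blk 13, set 1) → L1-HIT  vc=[5]
6: 0xff (blk 15, set 1) → MISS  vc=[5, 13]
7: 0x74 (blk 7, set 1) → MISS  vc=[5, 13, 15]
8: 0xd1 (blk 13, set 1) → VC-HIT  vc=[5, 7, 15]
9: 0x7a (blk 7, set 1) → VC-HIT  vc=[5, 13, 15]
10: 0xfe (blk 15, set 1) → VC-HIT  vc=[5, 13, 7]
11: 0x79 (blk 7, set 1) → VC-HIT  vc=[5, 13, 15]
12: 0xdc (blk 13, set 1) → VC-HIT  vc=[5, 7, 15]
13: 0x72 (blk 7, set 1) → VC-HIT  vc=[5, 13, 15]
14: 0xd6 (blk 13, set 1) → VC-HIT  vc=[5, 7, 15]

MISSES = 4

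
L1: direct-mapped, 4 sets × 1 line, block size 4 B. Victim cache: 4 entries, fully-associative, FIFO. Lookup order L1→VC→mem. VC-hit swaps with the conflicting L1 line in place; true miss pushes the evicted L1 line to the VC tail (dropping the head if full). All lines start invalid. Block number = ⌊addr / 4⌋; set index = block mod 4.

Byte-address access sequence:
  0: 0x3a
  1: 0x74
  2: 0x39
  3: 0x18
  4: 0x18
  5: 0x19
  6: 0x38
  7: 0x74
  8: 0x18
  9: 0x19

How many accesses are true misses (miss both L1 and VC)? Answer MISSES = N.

MISSES = 3

#0 0x3a→b14/s2 MISS; vc=[]
#1 0x74→b29/s1 MISS; vc=[]
#2 0x39→b14/s2 L1-HIT; vc=[]
#3 0x18→b6/s2 MISS; vc=[14]
#4 0x18→b6/s2 L1-HIT; vc=[14]
#5 0x19→b6/s2 L1-HIT; vc=[14]
#6 0x38→b14/s2 VC-HIT; vc=[6]
#7 0x74→b29/s1 L1-HIT; vc=[6]
#8 0x18→b6/s2 VC-HIT; vc=[14]
#9 0x19→b6/s2 L1-HIT; vc=[14]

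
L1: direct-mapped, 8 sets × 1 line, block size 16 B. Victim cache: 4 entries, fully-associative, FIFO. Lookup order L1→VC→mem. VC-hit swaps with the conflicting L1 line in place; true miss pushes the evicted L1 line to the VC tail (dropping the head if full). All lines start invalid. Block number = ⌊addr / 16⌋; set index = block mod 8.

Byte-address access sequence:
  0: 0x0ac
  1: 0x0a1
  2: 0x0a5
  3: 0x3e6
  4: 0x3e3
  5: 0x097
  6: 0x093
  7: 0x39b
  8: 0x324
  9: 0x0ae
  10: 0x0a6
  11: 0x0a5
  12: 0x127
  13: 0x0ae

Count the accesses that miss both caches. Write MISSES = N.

MISSES = 6

#0 0xac→b10/s2 MISS; vc=[]
#1 0xa1→b10/s2 L1-HIT; vc=[]
#2 0xa5→b10/s2 L1-HIT; vc=[]
#3 0x3e6→b62/s6 MISS; vc=[]
#4 0x3e3→b62/s6 L1-HIT; vc=[]
#5 0x97→b9/s1 MISS; vc=[]
#6 0x93→b9/s1 L1-HIT; vc=[]
#7 0x39b→b57/s1 MISS; vc=[9]
#8 0x324→b50/s2 MISS; vc=[9,10]
#9 0xae→b10/s2 VC-HIT; vc=[9,50]
#10 0xa6→b10/s2 L1-HIT; vc=[9,50]
#11 0xa5→b10/s2 L1-HIT; vc=[9,50]
#12 0x127→b18/s2 MISS; vc=[9,50,10]
#13 0xae→b10/s2 VC-HIT; vc=[9,50,18]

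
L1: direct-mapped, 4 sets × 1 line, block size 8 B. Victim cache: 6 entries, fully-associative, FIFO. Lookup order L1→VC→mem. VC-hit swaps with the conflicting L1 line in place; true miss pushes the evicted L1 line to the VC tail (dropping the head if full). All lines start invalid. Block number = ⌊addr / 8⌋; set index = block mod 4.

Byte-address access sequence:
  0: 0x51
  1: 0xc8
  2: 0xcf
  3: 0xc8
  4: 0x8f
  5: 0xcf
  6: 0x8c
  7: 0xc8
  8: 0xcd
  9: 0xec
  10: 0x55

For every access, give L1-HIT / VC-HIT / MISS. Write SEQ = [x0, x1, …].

  [0] addr=0x51 blk=10 s=2: MISS | VC []
  [1] addr=0xc8 blk=25 s=1: MISS | VC []
  [2] addr=0xcf blk=25 s=1: L1-HIT | VC []
  [3] addr=0xc8 blk=25 s=1: L1-HIT | VC []
  [4] addr=0x8f blk=17 s=1: MISS | VC [25]
  [5] addr=0xcf blk=25 s=1: VC-HIT | VC [17]
  [6] addr=0x8c blk=17 s=1: VC-HIT | VC [25]
  [7] addr=0xc8 blk=25 s=1: VC-HIT | VC [17]
  [8] addr=0xcd blk=25 s=1: L1-HIT | VC [17]
  [9] addr=0xec blk=29 s=1: MISS | VC [17, 25]
  [10] addr=0x55 blk=10 s=2: L1-HIT | VC [17, 25]

SEQ = [MISS, MISS, L1-HIT, L1-HIT, MISS, VC-HIT, VC-HIT, VC-HIT, L1-HIT, MISS, L1-HIT]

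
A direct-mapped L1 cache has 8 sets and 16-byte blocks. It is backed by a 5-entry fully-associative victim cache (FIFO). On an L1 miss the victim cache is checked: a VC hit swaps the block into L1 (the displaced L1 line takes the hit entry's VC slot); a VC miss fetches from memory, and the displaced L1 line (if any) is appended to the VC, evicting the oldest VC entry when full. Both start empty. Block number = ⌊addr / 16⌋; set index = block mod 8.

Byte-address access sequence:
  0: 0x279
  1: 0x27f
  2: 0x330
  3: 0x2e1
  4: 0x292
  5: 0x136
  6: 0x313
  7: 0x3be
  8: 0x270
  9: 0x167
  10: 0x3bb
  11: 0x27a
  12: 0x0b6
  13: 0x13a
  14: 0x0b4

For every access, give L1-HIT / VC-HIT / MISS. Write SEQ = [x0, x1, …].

SEQ = [MISS, L1-HIT, MISS, MISS, MISS, MISS, MISS, MISS, L1-HIT, MISS, L1-HIT, L1-HIT, MISS, VC-HIT, VC-HIT]

#0 0x279→b39/s7 MISS; vc=[]
#1 0x27f→b39/s7 L1-HIT; vc=[]
#2 0x330→b51/s3 MISS; vc=[]
#3 0x2e1→b46/s6 MISS; vc=[]
#4 0x292→b41/s1 MISS; vc=[]
#5 0x136→b19/s3 MISS; vc=[51]
#6 0x313→b49/s1 MISS; vc=[51,41]
#7 0x3be→b59/s3 MISS; vc=[51,41,19]
#8 0x270→b39/s7 L1-HIT; vc=[51,41,19]
#9 0x167→b22/s6 MISS; vc=[51,41,19,46]
#10 0x3bb→b59/s3 L1-HIT; vc=[51,41,19,46]
#11 0x27a→b39/s7 L1-HIT; vc=[51,41,19,46]
#12 0xb6→b11/s3 MISS; vc=[51,41,19,46,59]
#13 0x13a→b19/s3 VC-HIT; vc=[51,41,11,46,59]
#14 0xb4→b11/s3 VC-HIT; vc=[51,41,19,46,59]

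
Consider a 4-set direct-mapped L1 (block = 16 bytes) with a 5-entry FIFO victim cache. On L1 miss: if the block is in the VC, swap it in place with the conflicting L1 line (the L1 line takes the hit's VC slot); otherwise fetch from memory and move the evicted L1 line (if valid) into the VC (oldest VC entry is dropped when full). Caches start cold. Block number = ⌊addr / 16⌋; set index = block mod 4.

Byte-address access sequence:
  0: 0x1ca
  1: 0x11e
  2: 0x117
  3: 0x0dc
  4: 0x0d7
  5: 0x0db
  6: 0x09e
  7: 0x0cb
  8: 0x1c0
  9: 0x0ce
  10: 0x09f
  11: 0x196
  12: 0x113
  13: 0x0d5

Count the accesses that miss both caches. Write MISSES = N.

MISSES = 6

  [0] addr=0x1ca blk=28 s=0: MISS | VC []
  [1] addr=0x11e blk=17 s=1: MISS | VC []
  [2] addr=0x117 blk=17 s=1: L1-HIT | VC []
  [3] addr=0xdc blk=13 s=1: MISS | VC [17]
  [4] addr=0xd7 blk=13 s=1: L1-HIT | VC [17]
  [5] addr=0xdb blk=13 s=1: L1-HIT | VC [17]
  [6] addr=0x9e blk=9 s=1: MISS | VC [17, 13]
  [7] addr=0xcb blk=12 s=0: MISS | VC [17, 13, 28]
  [8] addr=0x1c0 blk=28 s=0: VC-HIT | VC [17, 13, 12]
  [9] addr=0xce blk=12 s=0: VC-HIT | VC [17, 13, 28]
  [10] addr=0x9f blk=9 s=1: L1-HIT | VC [17, 13, 28]
  [11] addr=0x196 blk=25 s=1: MISS | VC [17, 13, 28, 9]
  [12] addr=0x113 blk=17 s=1: VC-HIT | VC [25, 13, 28, 9]
  [13] addr=0xd5 blk=13 s=1: VC-HIT | VC [25, 17, 28, 9]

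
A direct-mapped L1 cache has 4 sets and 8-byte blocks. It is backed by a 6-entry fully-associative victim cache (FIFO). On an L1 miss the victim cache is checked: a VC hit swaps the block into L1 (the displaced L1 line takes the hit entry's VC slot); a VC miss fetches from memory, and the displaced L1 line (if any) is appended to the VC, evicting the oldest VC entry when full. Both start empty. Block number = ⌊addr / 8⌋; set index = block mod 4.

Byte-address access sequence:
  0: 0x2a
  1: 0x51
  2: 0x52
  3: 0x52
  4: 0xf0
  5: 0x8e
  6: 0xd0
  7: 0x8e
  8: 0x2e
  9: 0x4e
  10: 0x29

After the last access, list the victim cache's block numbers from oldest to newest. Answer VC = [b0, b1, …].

VC = [10, 17, 30, 9]

0: 0x2a (blk 5, set 1) → MISS  vc=[]
1: 0x51 (blk 10, set 2) → MISS  vc=[]
2: 0x52 (blk 10, set 2) → L1-HIT  vc=[]
3: 0x52 (blk 10, set 2) → L1-HIT  vc=[]
4: 0xf0 (blk 30, set 2) → MISS  vc=[10]
5: 0x8e (blk 17, set 1) → MISS  vc=[10, 5]
6: 0xd0 (blk 26, set 2) → MISS  vc=[10, 5, 30]
7: 0x8e (blk 17, set 1) → L1-HIT  vc=[10, 5, 30]
8: 0x2e (blk 5, set 1) → VC-HIT  vc=[10, 17, 30]
9: 0x4e (blk 9, set 1) → MISS  vc=[10, 17, 30, 5]
10: 0x29 (blk 5, set 1) → VC-HIT  vc=[10, 17, 30, 9]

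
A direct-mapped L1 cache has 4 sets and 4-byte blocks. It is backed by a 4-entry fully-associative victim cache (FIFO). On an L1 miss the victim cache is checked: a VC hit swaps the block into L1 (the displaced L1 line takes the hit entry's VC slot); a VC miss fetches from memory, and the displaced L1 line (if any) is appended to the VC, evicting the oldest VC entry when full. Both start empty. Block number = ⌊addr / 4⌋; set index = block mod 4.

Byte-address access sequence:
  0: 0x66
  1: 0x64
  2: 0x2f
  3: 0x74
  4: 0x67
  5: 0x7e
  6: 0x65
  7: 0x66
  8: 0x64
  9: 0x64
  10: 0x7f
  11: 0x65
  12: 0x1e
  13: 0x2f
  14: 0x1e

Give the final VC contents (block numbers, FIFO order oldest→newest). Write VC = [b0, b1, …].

VC = [29, 11, 31]

#0 0x66→b25/s1 MISS; vc=[]
#1 0x64→b25/s1 L1-HIT; vc=[]
#2 0x2f→b11/s3 MISS; vc=[]
#3 0x74→b29/s1 MISS; vc=[25]
#4 0x67→b25/s1 VC-HIT; vc=[29]
#5 0x7e→b31/s3 MISS; vc=[29,11]
#6 0x65→b25/s1 L1-HIT; vc=[29,11]
#7 0x66→b25/s1 L1-HIT; vc=[29,11]
#8 0x64→b25/s1 L1-HIT; vc=[29,11]
#9 0x64→b25/s1 L1-HIT; vc=[29,11]
#10 0x7f→b31/s3 L1-HIT; vc=[29,11]
#11 0x65→b25/s1 L1-HIT; vc=[29,11]
#12 0x1e→b7/s3 MISS; vc=[29,11,31]
#13 0x2f→b11/s3 VC-HIT; vc=[29,7,31]
#14 0x1e→b7/s3 VC-HIT; vc=[29,11,31]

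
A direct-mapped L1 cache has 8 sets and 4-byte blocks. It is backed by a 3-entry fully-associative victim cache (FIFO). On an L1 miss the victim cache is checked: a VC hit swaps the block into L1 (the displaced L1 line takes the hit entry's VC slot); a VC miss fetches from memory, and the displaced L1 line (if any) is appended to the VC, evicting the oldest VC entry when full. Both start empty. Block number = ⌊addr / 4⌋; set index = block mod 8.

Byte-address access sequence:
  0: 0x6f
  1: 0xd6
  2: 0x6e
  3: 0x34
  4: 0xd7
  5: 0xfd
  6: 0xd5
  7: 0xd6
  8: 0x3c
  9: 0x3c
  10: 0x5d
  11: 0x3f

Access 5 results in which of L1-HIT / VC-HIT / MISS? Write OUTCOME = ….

OUTCOME = MISS

0: 0x6f (blk 27, set 3) → MISS  vc=[]
1: 0xd6 (blk 53, set 5) → MISS  vc=[]
2: 0x6e (blk 27, set 3) → L1-HIT  vc=[]
3: 0x34 (blk 13, set 5) → MISS  vc=[53]
4: 0xd7 (blk 53, set 5) → VC-HIT  vc=[13]
5: 0xfd (blk 63, set 7) → MISS  vc=[13]
6: 0xd5 (blk 53, set 5) → L1-HIT  vc=[13]
7: 0xd6 (blk 53, set 5) → L1-HIT  vc=[13]
8: 0x3c (blk 15, set 7) → MISS  vc=[13, 63]
9: 0x3c (blk 15, set 7) → L1-HIT  vc=[13, 63]
10: 0x5d (blk 23, set 7) → MISS  vc=[13, 63, 15]
11: 0x3f (blk 15, set 7) → VC-HIT  vc=[13, 63, 23]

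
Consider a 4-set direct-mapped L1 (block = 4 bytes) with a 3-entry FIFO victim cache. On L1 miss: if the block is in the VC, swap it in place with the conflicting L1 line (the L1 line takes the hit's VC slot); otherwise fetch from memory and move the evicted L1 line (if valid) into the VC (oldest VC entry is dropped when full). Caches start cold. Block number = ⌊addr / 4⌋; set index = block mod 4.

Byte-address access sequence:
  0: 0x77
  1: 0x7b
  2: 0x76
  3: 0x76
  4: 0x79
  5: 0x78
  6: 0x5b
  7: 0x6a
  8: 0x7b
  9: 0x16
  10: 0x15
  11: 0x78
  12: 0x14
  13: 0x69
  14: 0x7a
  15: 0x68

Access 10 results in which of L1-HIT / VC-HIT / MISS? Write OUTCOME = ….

OUTCOME = L1-HIT

  [0] addr=0x77 blk=29 s=1: MISS | VC []
  [1] addr=0x7b blk=30 s=2: MISS | VC []
  [2] addr=0x76 blk=29 s=1: L1-HIT | VC []
  [3] addr=0x76 blk=29 s=1: L1-HIT | VC []
  [4] addr=0x79 blk=30 s=2: L1-HIT | VC []
  [5] addr=0x78 blk=30 s=2: L1-HIT | VC []
  [6] addr=0x5b blk=22 s=2: MISS | VC [30]
  [7] addr=0x6a blk=26 s=2: MISS | VC [30, 22]
  [8] addr=0x7b blk=30 s=2: VC-HIT | VC [26, 22]
  [9] addr=0x16 blk=5 s=1: MISS | VC [26, 22, 29]
  [10] addr=0x15 blk=5 s=1: L1-HIT | VC [26, 22, 29]
  [11] addr=0x78 blk=30 s=2: L1-HIT | VC [26, 22, 29]
  [12] addr=0x14 blk=5 s=1: L1-HIT | VC [26, 22, 29]
  [13] addr=0x69 blk=26 s=2: VC-HIT | VC [30, 22, 29]
  [14] addr=0x7a blk=30 s=2: VC-HIT | VC [26, 22, 29]
  [15] addr=0x68 blk=26 s=2: VC-HIT | VC [30, 22, 29]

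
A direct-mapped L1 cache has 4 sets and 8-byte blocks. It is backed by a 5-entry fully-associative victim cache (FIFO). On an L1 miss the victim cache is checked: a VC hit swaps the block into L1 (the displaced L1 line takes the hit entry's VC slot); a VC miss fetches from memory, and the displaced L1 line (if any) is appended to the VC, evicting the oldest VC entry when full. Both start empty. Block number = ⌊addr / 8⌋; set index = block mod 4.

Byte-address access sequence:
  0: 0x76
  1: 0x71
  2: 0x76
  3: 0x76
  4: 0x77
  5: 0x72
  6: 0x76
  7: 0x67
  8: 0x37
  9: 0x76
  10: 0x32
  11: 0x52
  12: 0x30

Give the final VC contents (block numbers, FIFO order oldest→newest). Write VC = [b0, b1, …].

  [0] addr=0x76 blk=14 s=2: MISS | VC []
  [1] addr=0x71 blk=14 s=2: L1-HIT | VC []
  [2] addr=0x76 blk=14 s=2: L1-HIT | VC []
  [3] addr=0x76 blk=14 s=2: L1-HIT | VC []
  [4] addr=0x77 blk=14 s=2: L1-HIT | VC []
  [5] addr=0x72 blk=14 s=2: L1-HIT | VC []
  [6] addr=0x76 blk=14 s=2: L1-HIT | VC []
  [7] addr=0x67 blk=12 s=0: MISS | VC []
  [8] addr=0x37 blk=6 s=2: MISS | VC [14]
  [9] addr=0x76 blk=14 s=2: VC-HIT | VC [6]
  [10] addr=0x32 blk=6 s=2: VC-HIT | VC [14]
  [11] addr=0x52 blk=10 s=2: MISS | VC [14, 6]
  [12] addr=0x30 blk=6 s=2: VC-HIT | VC [14, 10]

VC = [14, 10]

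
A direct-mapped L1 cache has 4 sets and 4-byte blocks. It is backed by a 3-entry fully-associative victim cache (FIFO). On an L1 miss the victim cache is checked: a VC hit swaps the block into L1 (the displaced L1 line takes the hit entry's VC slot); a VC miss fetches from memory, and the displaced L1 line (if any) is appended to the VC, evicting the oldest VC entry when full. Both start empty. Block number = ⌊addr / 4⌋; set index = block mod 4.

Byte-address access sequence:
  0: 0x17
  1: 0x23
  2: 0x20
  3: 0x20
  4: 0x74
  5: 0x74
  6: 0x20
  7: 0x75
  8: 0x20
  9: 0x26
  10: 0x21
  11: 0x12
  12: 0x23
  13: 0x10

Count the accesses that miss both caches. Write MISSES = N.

  [0] addr=0x17 blk=5 s=1: MISS | VC []
  [1] addr=0x23 blk=8 s=0: MISS | VC []
  [2] addr=0x20 blk=8 s=0: L1-HIT | VC []
  [3] addr=0x20 blk=8 s=0: L1-HIT | VC []
  [4] addr=0x74 blk=29 s=1: MISS | VC [5]
  [5] addr=0x74 blk=29 s=1: L1-HIT | VC [5]
  [6] addr=0x20 blk=8 s=0: L1-HIT | VC [5]
  [7] addr=0x75 blk=29 s=1: L1-HIT | VC [5]
  [8] addr=0x20 blk=8 s=0: L1-HIT | VC [5]
  [9] addr=0x26 blk=9 s=1: MISS | VC [5, 29]
  [10] addr=0x21 blk=8 s=0: L1-HIT | VC [5, 29]
  [11] addr=0x12 blk=4 s=0: MISS | VC [5, 29, 8]
  [12] addr=0x23 blk=8 s=0: VC-HIT | VC [5, 29, 4]
  [13] addr=0x10 blk=4 s=0: VC-HIT | VC [5, 29, 8]

MISSES = 5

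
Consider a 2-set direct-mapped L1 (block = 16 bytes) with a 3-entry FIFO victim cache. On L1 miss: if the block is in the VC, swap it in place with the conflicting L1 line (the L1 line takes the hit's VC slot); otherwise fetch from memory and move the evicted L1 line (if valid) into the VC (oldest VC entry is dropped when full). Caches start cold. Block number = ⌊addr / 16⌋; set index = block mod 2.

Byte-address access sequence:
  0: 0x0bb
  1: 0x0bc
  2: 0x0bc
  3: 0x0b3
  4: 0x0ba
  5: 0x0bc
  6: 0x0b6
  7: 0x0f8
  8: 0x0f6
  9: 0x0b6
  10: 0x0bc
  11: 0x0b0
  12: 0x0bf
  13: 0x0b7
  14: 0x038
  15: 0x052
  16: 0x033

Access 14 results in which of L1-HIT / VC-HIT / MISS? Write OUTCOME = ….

0: 0xbb (blk 11, set 1) → MISS  vc=[]
1: 0xbc (blk 11, set 1) → L1-HIT  vc=[]
2: 0xbc (blk 11, set 1) → L1-HIT  vc=[]
3: 0xb3 (blk 11, set 1) → L1-HIT  vc=[]
4: 0xba (blk 11, set 1) → L1-HIT  vc=[]
5: 0xbc (blk 11, set 1) → L1-HIT  vc=[]
6: 0xb6 (blk 11, set 1) → L1-HIT  vc=[]
7: 0xf8 (blk 15, set 1) → MISS  vc=[11]
8: 0xf6 (blk 15, set 1) → L1-HIT  vc=[11]
9: 0xb6 (blk 11, set 1) → VC-HIT  vc=[15]
10: 0xbc (blk 11, set 1) → L1-HIT  vc=[15]
11: 0xb0 (blk 11, set 1) → L1-HIT  vc=[15]
12: 0xbf (blk 11, set 1) → L1-HIT  vc=[15]
13: 0xb7 (blk 11, set 1) → L1-HIT  vc=[15]
14: 0x38 (blk 3, set 1) → MISS  vc=[15, 11]
15: 0x52 (blk 5, set 1) → MISS  vc=[15, 11, 3]
16: 0x33 (blk 3, set 1) → VC-HIT  vc=[15, 11, 5]

OUTCOME = MISS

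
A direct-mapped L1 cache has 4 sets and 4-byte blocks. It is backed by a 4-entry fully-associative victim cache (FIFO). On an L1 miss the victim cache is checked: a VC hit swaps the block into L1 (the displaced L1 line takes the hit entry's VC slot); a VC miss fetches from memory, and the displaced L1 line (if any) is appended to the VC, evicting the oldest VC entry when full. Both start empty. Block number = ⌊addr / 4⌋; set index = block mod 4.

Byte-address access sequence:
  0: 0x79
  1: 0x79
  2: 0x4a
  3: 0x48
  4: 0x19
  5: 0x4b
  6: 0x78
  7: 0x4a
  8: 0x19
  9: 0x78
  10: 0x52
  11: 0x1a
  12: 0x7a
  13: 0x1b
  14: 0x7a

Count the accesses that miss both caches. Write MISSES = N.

0: 0x79 (blk 30, set 2) → MISS  vc=[]
1: 0x79 (blk 30, set 2) → L1-HIT  vc=[]
2: 0x4a (blk 18, set 2) → MISS  vc=[30]
3: 0x48 (blk 18, set 2) → L1-HIT  vc=[30]
4: 0x19 (blk 6, set 2) → MISS  vc=[30, 18]
5: 0x4b (blk 18, set 2) → VC-HIT  vc=[30, 6]
6: 0x78 (blk 30, set 2) → VC-HIT  vc=[18, 6]
7: 0x4a (blk 18, set 2) → VC-HIT  vc=[30, 6]
8: 0x19 (blk 6, set 2) → VC-HIT  vc=[30, 18]
9: 0x78 (blk 30, set 2) → VC-HIT  vc=[6, 18]
10: 0x52 (blk 20, set 0) → MISS  vc=[6, 18]
11: 0x1a (blk 6, set 2) → VC-HIT  vc=[30, 18]
12: 0x7a (blk 30, set 2) → VC-HIT  vc=[6, 18]
13: 0x1b (blk 6, set 2) → VC-HIT  vc=[30, 18]
14: 0x7a (blk 30, set 2) → VC-HIT  vc=[6, 18]

MISSES = 4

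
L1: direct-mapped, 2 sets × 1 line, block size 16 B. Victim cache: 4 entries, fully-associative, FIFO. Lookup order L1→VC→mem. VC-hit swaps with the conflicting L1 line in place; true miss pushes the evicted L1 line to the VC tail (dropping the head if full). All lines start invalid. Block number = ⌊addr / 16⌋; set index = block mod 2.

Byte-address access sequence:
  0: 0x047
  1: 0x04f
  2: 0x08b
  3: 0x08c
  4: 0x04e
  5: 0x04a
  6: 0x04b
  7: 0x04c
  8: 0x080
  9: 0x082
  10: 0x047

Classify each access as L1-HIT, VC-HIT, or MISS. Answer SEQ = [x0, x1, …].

0: 0x47 (blk 4, set 0) → MISS  vc=[]
1: 0x4f (blk 4, set 0) → L1-HIT  vc=[]
2: 0x8b (blk 8, set 0) → MISS  vc=[4]
3: 0x8c (blk 8, set 0) → L1-HIT  vc=[4]
4: 0x4e (blk 4, set 0) → VC-HIT  vc=[8]
5: 0x4a (blk 4, set 0) → L1-HIT  vc=[8]
6: 0x4b (blk 4, set 0) → L1-HIT  vc=[8]
7: 0x4c (blk 4, set 0) → L1-HIT  vc=[8]
8: 0x80 (blk 8, set 0) → VC-HIT  vc=[4]
9: 0x82 (blk 8, set 0) → L1-HIT  vc=[4]
10: 0x47 (blk 4, set 0) → VC-HIT  vc=[8]

SEQ = [MISS, L1-HIT, MISS, L1-HIT, VC-HIT, L1-HIT, L1-HIT, L1-HIT, VC-HIT, L1-HIT, VC-HIT]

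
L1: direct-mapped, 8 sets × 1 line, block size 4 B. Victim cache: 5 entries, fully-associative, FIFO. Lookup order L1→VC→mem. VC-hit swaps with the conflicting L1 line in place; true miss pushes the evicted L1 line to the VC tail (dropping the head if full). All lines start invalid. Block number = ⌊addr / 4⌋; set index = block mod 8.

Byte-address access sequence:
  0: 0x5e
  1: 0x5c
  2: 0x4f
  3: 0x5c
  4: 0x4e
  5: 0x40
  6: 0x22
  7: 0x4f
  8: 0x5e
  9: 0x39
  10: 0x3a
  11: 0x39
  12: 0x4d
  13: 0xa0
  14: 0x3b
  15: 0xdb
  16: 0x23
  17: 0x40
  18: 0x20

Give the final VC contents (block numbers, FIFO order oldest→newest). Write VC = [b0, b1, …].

VC = [16, 40, 14]

#0 0x5e→b23/s7 MISS; vc=[]
#1 0x5c→b23/s7 L1-HIT; vc=[]
#2 0x4f→b19/s3 MISS; vc=[]
#3 0x5c→b23/s7 L1-HIT; vc=[]
#4 0x4e→b19/s3 L1-HIT; vc=[]
#5 0x40→b16/s0 MISS; vc=[]
#6 0x22→b8/s0 MISS; vc=[16]
#7 0x4f→b19/s3 L1-HIT; vc=[16]
#8 0x5e→b23/s7 L1-HIT; vc=[16]
#9 0x39→b14/s6 MISS; vc=[16]
#10 0x3a→b14/s6 L1-HIT; vc=[16]
#11 0x39→b14/s6 L1-HIT; vc=[16]
#12 0x4d→b19/s3 L1-HIT; vc=[16]
#13 0xa0→b40/s0 MISS; vc=[16,8]
#14 0x3b→b14/s6 L1-HIT; vc=[16,8]
#15 0xdb→b54/s6 MISS; vc=[16,8,14]
#16 0x23→b8/s0 VC-HIT; vc=[16,40,14]
#17 0x40→b16/s0 VC-HIT; vc=[8,40,14]
#18 0x20→b8/s0 VC-HIT; vc=[16,40,14]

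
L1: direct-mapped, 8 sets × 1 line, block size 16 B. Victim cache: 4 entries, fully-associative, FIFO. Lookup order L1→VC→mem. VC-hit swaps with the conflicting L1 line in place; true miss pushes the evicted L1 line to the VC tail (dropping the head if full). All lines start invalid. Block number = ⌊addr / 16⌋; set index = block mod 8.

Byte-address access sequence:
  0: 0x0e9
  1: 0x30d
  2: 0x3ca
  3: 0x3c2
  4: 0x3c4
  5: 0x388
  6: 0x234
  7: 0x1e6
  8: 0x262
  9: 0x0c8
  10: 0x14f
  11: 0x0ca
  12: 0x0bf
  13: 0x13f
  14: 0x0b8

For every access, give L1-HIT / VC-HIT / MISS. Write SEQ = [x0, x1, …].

SEQ = [MISS, MISS, MISS, L1-HIT, L1-HIT, MISS, MISS, MISS, MISS, MISS, MISS, VC-HIT, MISS, MISS, VC-HIT]

  [0] addr=0xe9 blk=14 s=6: MISS | VC []
  [1] addr=0x30d blk=48 s=0: MISS | VC []
  [2] addr=0x3ca blk=60 s=4: MISS | VC []
  [3] addr=0x3c2 blk=60 s=4: L1-HIT | VC []
  [4] addr=0x3c4 blk=60 s=4: L1-HIT | VC []
  [5] addr=0x388 blk=56 s=0: MISS | VC [48]
  [6] addr=0x234 blk=35 s=3: MISS | VC [48]
  [7] addr=0x1e6 blk=30 s=6: MISS | VC [48, 14]
  [8] addr=0x262 blk=38 s=6: MISS | VC [48, 14, 30]
  [9] addr=0xc8 blk=12 s=4: MISS | VC [48, 14, 30, 60]
  [10] addr=0x14f blk=20 s=4: MISS | VC [14, 30, 60, 12]
  [11] addr=0xca blk=12 s=4: VC-HIT | VC [14, 30, 60, 20]
  [12] addr=0xbf blk=11 s=3: MISS | VC [30, 60, 20, 35]
  [13] addr=0x13f blk=19 s=3: MISS | VC [60, 20, 35, 11]
  [14] addr=0xb8 blk=11 s=3: VC-HIT | VC [60, 20, 35, 19]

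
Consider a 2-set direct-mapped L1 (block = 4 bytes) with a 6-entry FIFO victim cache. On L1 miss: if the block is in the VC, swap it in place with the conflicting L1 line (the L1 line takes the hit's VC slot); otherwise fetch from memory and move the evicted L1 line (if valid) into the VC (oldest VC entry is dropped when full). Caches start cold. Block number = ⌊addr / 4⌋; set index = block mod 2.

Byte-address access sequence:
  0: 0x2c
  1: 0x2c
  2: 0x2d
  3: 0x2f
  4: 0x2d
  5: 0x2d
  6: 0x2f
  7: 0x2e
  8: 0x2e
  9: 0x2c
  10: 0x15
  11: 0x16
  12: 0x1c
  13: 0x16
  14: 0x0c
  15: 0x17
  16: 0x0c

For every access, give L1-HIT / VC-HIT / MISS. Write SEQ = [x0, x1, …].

#0 0x2c→b11/s1 MISS; vc=[]
#1 0x2c→b11/s1 L1-HIT; vc=[]
#2 0x2d→b11/s1 L1-HIT; vc=[]
#3 0x2f→b11/s1 L1-HIT; vc=[]
#4 0x2d→b11/s1 L1-HIT; vc=[]
#5 0x2d→b11/s1 L1-HIT; vc=[]
#6 0x2f→b11/s1 L1-HIT; vc=[]
#7 0x2e→b11/s1 L1-HIT; vc=[]
#8 0x2e→b11/s1 L1-HIT; vc=[]
#9 0x2c→b11/s1 L1-HIT; vc=[]
#10 0x15→b5/s1 MISS; vc=[11]
#11 0x16→b5/s1 L1-HIT; vc=[11]
#12 0x1c→b7/s1 MISS; vc=[11,5]
#13 0x16→b5/s1 VC-HIT; vc=[11,7]
#14 0xc→b3/s1 MISS; vc=[11,7,5]
#15 0x17→b5/s1 VC-HIT; vc=[11,7,3]
#16 0xc→b3/s1 VC-HIT; vc=[11,7,5]

SEQ = [MISS, L1-HIT, L1-HIT, L1-HIT, L1-HIT, L1-HIT, L1-HIT, L1-HIT, L1-HIT, L1-HIT, MISS, L1-HIT, MISS, VC-HIT, MISS, VC-HIT, VC-HIT]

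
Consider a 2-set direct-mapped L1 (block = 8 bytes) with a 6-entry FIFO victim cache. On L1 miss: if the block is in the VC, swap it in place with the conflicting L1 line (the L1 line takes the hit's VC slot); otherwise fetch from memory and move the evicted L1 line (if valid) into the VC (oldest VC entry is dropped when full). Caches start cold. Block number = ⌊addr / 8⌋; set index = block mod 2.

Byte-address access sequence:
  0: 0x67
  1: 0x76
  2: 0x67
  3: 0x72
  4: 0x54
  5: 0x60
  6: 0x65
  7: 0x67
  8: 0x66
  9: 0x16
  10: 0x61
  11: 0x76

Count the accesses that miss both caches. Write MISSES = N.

MISSES = 4

#0 0x67→b12/s0 MISS; vc=[]
#1 0x76→b14/s0 MISS; vc=[12]
#2 0x67→b12/s0 VC-HIT; vc=[14]
#3 0x72→b14/s0 VC-HIT; vc=[12]
#4 0x54→b10/s0 MISS; vc=[12,14]
#5 0x60→b12/s0 VC-HIT; vc=[10,14]
#6 0x65→b12/s0 L1-HIT; vc=[10,14]
#7 0x67→b12/s0 L1-HIT; vc=[10,14]
#8 0x66→b12/s0 L1-HIT; vc=[10,14]
#9 0x16→b2/s0 MISS; vc=[10,14,12]
#10 0x61→b12/s0 VC-HIT; vc=[10,14,2]
#11 0x76→b14/s0 VC-HIT; vc=[10,12,2]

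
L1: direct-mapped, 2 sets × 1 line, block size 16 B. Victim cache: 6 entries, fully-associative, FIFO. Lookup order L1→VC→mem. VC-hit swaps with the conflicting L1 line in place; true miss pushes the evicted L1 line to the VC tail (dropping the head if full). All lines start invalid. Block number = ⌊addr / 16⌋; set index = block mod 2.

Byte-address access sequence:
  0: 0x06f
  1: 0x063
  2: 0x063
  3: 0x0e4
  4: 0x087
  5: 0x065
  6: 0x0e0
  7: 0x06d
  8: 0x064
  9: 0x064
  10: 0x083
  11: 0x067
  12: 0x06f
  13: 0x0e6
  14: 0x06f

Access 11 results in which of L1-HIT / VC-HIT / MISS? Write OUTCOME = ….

  [0] addr=0x6f blk=6 s=0: MISS | VC []
  [1] addr=0x63 blk=6 s=0: L1-HIT | VC []
  [2] addr=0x63 blk=6 s=0: L1-HIT | VC []
  [3] addr=0xe4 blk=14 s=0: MISS | VC [6]
  [4] addr=0x87 blk=8 s=0: MISS | VC [6, 14]
  [5] addr=0x65 blk=6 s=0: VC-HIT | VC [8, 14]
  [6] addr=0xe0 blk=14 s=0: VC-HIT | VC [8, 6]
  [7] addr=0x6d blk=6 s=0: VC-HIT | VC [8, 14]
  [8] addr=0x64 blk=6 s=0: L1-HIT | VC [8, 14]
  [9] addr=0x64 blk=6 s=0: L1-HIT | VC [8, 14]
  [10] addr=0x83 blk=8 s=0: VC-HIT | VC [6, 14]
  [11] addr=0x67 blk=6 s=0: VC-HIT | VC [8, 14]
  [12] addr=0x6f blk=6 s=0: L1-HIT | VC [8, 14]
  [13] addr=0xe6 blk=14 s=0: VC-HIT | VC [8, 6]
  [14] addr=0x6f blk=6 s=0: VC-HIT | VC [8, 14]

OUTCOME = VC-HIT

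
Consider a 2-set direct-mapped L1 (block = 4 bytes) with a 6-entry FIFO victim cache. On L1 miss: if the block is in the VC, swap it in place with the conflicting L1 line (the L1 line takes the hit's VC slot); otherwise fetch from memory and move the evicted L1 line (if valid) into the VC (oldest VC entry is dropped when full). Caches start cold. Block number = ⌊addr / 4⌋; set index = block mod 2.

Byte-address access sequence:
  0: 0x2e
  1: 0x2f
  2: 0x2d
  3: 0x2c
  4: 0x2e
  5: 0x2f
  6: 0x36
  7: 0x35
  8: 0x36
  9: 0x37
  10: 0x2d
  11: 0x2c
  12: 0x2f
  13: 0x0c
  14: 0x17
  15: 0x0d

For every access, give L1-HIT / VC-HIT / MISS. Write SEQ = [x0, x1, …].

#0 0x2e→b11/s1 MISS; vc=[]
#1 0x2f→b11/s1 L1-HIT; vc=[]
#2 0x2d→b11/s1 L1-HIT; vc=[]
#3 0x2c→b11/s1 L1-HIT; vc=[]
#4 0x2e→b11/s1 L1-HIT; vc=[]
#5 0x2f→b11/s1 L1-HIT; vc=[]
#6 0x36→b13/s1 MISS; vc=[11]
#7 0x35→b13/s1 L1-HIT; vc=[11]
#8 0x36→b13/s1 L1-HIT; vc=[11]
#9 0x37→b13/s1 L1-HIT; vc=[11]
#10 0x2d→b11/s1 VC-HIT; vc=[13]
#11 0x2c→b11/s1 L1-HIT; vc=[13]
#12 0x2f→b11/s1 L1-HIT; vc=[13]
#13 0xc→b3/s1 MISS; vc=[13,11]
#14 0x17→b5/s1 MISS; vc=[13,11,3]
#15 0xd→b3/s1 VC-HIT; vc=[13,11,5]

SEQ = [MISS, L1-HIT, L1-HIT, L1-HIT, L1-HIT, L1-HIT, MISS, L1-HIT, L1-HIT, L1-HIT, VC-HIT, L1-HIT, L1-HIT, MISS, MISS, VC-HIT]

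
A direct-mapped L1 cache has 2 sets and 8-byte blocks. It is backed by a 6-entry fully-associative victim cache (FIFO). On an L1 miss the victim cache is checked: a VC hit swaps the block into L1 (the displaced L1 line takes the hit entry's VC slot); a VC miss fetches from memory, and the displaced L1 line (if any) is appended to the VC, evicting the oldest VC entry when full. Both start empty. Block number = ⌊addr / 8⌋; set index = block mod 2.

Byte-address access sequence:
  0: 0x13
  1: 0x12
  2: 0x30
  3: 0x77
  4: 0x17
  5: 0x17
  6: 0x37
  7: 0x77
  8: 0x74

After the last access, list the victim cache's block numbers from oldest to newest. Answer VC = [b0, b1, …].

VC = [6, 2]

0: 0x13 (blk 2, set 0) → MISS  vc=[]
1: 0x12 (blk 2, set 0) → L1-HIT  vc=[]
2: 0x30 (blk 6, set 0) → MISS  vc=[2]
3: 0x77 (blk 14, set 0) → MISS  vc=[2, 6]
4: 0x17 (blk 2, set 0) → VC-HIT  vc=[14, 6]
5: 0x17 (blk 2, set 0) → L1-HIT  vc=[14, 6]
6: 0x37 (blk 6, set 0) → VC-HIT  vc=[14, 2]
7: 0x77 (blk 14, set 0) → VC-HIT  vc=[6, 2]
8: 0x74 (blk 14, set 0) → L1-HIT  vc=[6, 2]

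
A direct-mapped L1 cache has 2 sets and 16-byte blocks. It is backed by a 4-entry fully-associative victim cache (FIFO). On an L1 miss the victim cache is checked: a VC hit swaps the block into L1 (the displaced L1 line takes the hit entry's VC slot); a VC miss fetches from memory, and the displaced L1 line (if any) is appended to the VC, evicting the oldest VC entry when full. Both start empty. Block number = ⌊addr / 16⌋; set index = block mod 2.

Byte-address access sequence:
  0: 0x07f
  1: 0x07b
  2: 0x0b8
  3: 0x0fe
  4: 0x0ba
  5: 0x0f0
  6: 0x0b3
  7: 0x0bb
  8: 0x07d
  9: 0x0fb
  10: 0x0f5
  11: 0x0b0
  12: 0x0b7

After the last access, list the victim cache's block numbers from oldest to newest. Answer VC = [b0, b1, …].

#0 0x7f→b7/s1 MISS; vc=[]
#1 0x7b→b7/s1 L1-HIT; vc=[]
#2 0xb8→b11/s1 MISS; vc=[7]
#3 0xfe→b15/s1 MISS; vc=[7,11]
#4 0xba→b11/s1 VC-HIT; vc=[7,15]
#5 0xf0→b15/s1 VC-HIT; vc=[7,11]
#6 0xb3→b11/s1 VC-HIT; vc=[7,15]
#7 0xbb→b11/s1 L1-HIT; vc=[7,15]
#8 0x7d→b7/s1 VC-HIT; vc=[11,15]
#9 0xfb→b15/s1 VC-HIT; vc=[11,7]
#10 0xf5→b15/s1 L1-HIT; vc=[11,7]
#11 0xb0→b11/s1 VC-HIT; vc=[15,7]
#12 0xb7→b11/s1 L1-HIT; vc=[15,7]

VC = [15, 7]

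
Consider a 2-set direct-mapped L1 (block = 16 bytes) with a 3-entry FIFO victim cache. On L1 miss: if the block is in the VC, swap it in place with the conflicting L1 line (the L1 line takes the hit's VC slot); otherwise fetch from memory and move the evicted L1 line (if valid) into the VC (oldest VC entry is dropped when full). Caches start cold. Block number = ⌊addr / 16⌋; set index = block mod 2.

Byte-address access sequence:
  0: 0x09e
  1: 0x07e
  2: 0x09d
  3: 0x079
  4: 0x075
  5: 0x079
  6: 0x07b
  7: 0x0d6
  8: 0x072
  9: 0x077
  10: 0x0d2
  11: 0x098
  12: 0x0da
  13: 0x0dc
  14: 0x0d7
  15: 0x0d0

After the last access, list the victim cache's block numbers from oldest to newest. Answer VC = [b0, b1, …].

VC = [9, 7]

0: 0x9e (blk 9, set 1) → MISS  vc=[]
1: 0x7e (blk 7, set 1) → MISS  vc=[9]
2: 0x9d (blk 9, set 1) → VC-HIT  vc=[7]
3: 0x79 (blk 7, set 1) → VC-HIT  vc=[9]
4: 0x75 (blk 7, set 1) → L1-HIT  vc=[9]
5: 0x79 (blk 7, set 1) → L1-HIT  vc=[9]
6: 0x7b (blk 7, set 1) → L1-HIT  vc=[9]
7: 0xd6 (blk 13, set 1) → MISS  vc=[9, 7]
8: 0x72 (blk 7, set 1) → VC-HIT  vc=[9, 13]
9: 0x77 (blk 7, set 1) → L1-HIT  vc=[9, 13]
10: 0xd2 (blk 13, set 1) → VC-HIT  vc=[9, 7]
11: 0x98 (blk 9, set 1) → VC-HIT  vc=[13, 7]
12: 0xda (blk 13, set 1) → VC-HIT  vc=[9, 7]
13: 0xdc (blk 13, set 1) → L1-HIT  vc=[9, 7]
14: 0xd7 (blk 13, set 1) → L1-HIT  vc=[9, 7]
15: 0xd0 (blk 13, set 1) → L1-HIT  vc=[9, 7]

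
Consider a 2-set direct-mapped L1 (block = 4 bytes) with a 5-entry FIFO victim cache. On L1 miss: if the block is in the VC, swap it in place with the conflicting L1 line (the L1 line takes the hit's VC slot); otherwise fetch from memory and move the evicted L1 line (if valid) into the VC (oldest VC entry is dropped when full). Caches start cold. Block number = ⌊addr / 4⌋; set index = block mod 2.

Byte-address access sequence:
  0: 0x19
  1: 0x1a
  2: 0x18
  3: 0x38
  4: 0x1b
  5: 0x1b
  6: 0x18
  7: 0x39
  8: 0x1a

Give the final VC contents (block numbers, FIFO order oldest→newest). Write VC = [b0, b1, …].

0: 0x19 (blk 6, set 0) → MISS  vc=[]
1: 0x1a (blk 6, set 0) → L1-HIT  vc=[]
2: 0x18 (blk 6, set 0) → L1-HIT  vc=[]
3: 0x38 (blk 14, set 0) → MISS  vc=[6]
4: 0x1b (blk 6, set 0) → VC-HIT  vc=[14]
5: 0x1b (blk 6, set 0) → L1-HIT  vc=[14]
6: 0x18 (blk 6, set 0) → L1-HIT  vc=[14]
7: 0x39 (blk 14, set 0) → VC-HIT  vc=[6]
8: 0x1a (blk 6, set 0) → VC-HIT  vc=[14]

VC = [14]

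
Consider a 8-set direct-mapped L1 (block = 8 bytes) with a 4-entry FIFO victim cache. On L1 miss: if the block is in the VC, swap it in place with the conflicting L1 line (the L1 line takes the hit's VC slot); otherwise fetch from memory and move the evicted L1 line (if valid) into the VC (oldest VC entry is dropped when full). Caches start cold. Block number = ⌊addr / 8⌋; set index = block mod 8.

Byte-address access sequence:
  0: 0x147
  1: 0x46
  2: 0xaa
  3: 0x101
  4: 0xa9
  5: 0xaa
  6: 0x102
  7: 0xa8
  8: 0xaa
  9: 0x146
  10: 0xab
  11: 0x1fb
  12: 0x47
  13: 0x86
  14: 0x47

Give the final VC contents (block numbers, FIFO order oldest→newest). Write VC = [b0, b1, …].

#0 0x147→b40/s0 MISS; vc=[]
#1 0x46→b8/s0 MISS; vc=[40]
#2 0xaa→b21/s5 MISS; vc=[40]
#3 0x101→b32/s0 MISS; vc=[40,8]
#4 0xa9→b21/s5 L1-HIT; vc=[40,8]
#5 0xaa→b21/s5 L1-HIT; vc=[40,8]
#6 0x102→b32/s0 L1-HIT; vc=[40,8]
#7 0xa8→b21/s5 L1-HIT; vc=[40,8]
#8 0xaa→b21/s5 L1-HIT; vc=[40,8]
#9 0x146→b40/s0 VC-HIT; vc=[32,8]
#10 0xab→b21/s5 L1-HIT; vc=[32,8]
#11 0x1fb→b63/s7 MISS; vc=[32,8]
#12 0x47→b8/s0 VC-HIT; vc=[32,40]
#13 0x86→b16/s0 MISS; vc=[32,40,8]
#14 0x47→b8/s0 VC-HIT; vc=[32,40,16]

VC = [32, 40, 16]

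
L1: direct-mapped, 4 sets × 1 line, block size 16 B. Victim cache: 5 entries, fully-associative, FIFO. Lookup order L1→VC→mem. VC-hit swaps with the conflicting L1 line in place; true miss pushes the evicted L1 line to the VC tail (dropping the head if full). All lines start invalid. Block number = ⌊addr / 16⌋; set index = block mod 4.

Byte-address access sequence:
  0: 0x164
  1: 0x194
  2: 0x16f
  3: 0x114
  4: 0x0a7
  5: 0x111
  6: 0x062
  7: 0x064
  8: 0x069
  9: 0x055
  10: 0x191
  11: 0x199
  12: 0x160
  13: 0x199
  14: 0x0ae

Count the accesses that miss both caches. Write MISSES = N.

MISSES = 6

  [0] addr=0x164 blk=22 s=2: MISS | VC []
  [1] addr=0x194 blk=25 s=1: MISS | VC []
  [2] addr=0x16f blk=22 s=2: L1-HIT | VC []
  [3] addr=0x114 blk=17 s=1: MISS | VC [25]
  [4] addr=0xa7 blk=10 s=2: MISS | VC [25, 22]
  [5] addr=0x111 blk=17 s=1: L1-HIT | VC [25, 22]
  [6] addr=0x62 blk=6 s=2: MISS | VC [25, 22, 10]
  [7] addr=0x64 blk=6 s=2: L1-HIT | VC [25, 22, 10]
  [8] addr=0x69 blk=6 s=2: L1-HIT | VC [25, 22, 10]
  [9] addr=0x55 blk=5 s=1: MISS | VC [25, 22, 10, 17]
  [10] addr=0x191 blk=25 s=1: VC-HIT | VC [5, 22, 10, 17]
  [11] addr=0x199 blk=25 s=1: L1-HIT | VC [5, 22, 10, 17]
  [12] addr=0x160 blk=22 s=2: VC-HIT | VC [5, 6, 10, 17]
  [13] addr=0x199 blk=25 s=1: L1-HIT | VC [5, 6, 10, 17]
  [14] addr=0xae blk=10 s=2: VC-HIT | VC [5, 6, 22, 17]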